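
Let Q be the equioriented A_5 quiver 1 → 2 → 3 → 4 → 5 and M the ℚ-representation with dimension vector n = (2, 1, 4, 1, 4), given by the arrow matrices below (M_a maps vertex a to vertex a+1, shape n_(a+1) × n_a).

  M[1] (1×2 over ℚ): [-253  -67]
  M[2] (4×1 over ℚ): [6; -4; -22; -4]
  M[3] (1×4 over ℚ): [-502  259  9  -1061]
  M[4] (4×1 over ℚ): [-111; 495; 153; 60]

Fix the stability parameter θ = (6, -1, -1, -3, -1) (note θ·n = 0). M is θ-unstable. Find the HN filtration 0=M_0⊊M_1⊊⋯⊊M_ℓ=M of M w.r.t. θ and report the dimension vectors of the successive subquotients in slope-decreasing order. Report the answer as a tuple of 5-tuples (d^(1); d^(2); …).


Barcode: M ≅ I[1,1], I[1,5], I[3,3]^3, I[5,5]^3. HN layers by μ_θ (3 steps, strictly decreasing):
  μ^(1)=6; μ^(2)=0; μ^(3)=-1

((1, 0, 0, 0, 0); (1, 1, 1, 1, 1); (0, 0, 3, 0, 3))


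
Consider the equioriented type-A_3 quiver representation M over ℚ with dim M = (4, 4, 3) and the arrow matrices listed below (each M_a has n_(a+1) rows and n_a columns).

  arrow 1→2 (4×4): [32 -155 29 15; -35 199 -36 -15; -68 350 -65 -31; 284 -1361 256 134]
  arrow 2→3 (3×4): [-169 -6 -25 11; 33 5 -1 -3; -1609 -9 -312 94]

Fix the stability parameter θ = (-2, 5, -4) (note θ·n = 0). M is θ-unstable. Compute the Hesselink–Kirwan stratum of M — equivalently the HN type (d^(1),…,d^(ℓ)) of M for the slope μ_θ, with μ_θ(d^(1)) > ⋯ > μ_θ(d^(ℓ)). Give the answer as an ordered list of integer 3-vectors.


Interval decomposition of M: I[1,2], I[1,3]^3.
HN type (ℓ=3): μ^(1)=5; μ^(2)=1/2; μ^(3)=-2

((0, 1, 0); (0, 3, 3); (4, 0, 0))


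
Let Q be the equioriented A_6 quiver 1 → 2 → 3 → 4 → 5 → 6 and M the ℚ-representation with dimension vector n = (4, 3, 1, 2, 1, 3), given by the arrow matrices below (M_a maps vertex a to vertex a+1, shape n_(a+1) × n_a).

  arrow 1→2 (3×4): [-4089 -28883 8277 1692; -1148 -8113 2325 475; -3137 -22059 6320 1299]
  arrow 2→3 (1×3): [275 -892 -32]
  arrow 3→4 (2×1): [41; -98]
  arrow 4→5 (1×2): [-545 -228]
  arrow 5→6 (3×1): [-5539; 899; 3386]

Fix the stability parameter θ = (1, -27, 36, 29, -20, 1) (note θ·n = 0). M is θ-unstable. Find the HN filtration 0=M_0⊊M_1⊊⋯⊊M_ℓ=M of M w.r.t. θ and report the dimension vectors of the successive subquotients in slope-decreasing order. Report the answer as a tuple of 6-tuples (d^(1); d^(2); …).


Barcode: M ≅ I[1,1], I[1,2]^2, I[1,6], I[4,4], I[6,6]^2. HN layers by μ_θ (4 steps, strictly decreasing):
  μ^(1)=29; μ^(2)=23/2; μ^(3)=1; μ^(4)=-13

((0, 0, 0, 1, 0, 0); (0, 0, 1, 1, 1, 1); (1, 0, 0, 0, 0, 2); (3, 3, 0, 0, 0, 0))


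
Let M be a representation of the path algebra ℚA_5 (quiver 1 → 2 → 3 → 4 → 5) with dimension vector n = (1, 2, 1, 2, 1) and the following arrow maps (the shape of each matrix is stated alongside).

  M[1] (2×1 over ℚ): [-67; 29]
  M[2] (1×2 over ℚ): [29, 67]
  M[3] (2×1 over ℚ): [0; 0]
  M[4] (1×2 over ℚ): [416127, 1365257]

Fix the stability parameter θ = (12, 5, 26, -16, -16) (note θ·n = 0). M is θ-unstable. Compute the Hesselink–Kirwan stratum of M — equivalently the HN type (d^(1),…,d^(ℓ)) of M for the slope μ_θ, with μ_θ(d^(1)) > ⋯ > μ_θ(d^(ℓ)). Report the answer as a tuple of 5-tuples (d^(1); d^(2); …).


Via rank(M_{q-1}∘⋯∘M_p): M ≅ I[1,2], I[2,3], I[4,4], I[4,5].
μ_θ-semistable layers: μ^(1)=26; μ^(2)=17/2; μ^(3)=5; μ^(4)=-16

((0, 0, 1, 0, 0); (1, 1, 0, 0, 0); (0, 1, 0, 0, 0); (0, 0, 0, 2, 1))


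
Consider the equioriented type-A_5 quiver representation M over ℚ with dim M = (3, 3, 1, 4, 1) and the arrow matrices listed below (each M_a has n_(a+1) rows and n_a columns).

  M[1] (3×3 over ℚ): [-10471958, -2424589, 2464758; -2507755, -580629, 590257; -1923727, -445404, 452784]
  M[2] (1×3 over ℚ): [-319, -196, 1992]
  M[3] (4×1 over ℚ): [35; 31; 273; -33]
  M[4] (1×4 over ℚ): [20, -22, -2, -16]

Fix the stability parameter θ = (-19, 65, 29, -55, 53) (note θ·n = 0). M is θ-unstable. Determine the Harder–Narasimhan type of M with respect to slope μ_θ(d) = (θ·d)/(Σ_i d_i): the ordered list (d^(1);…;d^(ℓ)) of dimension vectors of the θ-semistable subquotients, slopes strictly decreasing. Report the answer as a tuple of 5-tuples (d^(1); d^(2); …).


Barcode: M ≅ I[1,2]^2, I[1,4], I[4,4]^2, I[4,5]. HN layers by μ_θ (5 steps, strictly decreasing):
  μ^(1)=65; μ^(2)=53; μ^(3)=13; μ^(4)=-19; μ^(5)=-55

((0, 2, 0, 0, 0); (0, 0, 0, 0, 1); (0, 1, 1, 1, 0); (3, 0, 0, 0, 0); (0, 0, 0, 3, 0))


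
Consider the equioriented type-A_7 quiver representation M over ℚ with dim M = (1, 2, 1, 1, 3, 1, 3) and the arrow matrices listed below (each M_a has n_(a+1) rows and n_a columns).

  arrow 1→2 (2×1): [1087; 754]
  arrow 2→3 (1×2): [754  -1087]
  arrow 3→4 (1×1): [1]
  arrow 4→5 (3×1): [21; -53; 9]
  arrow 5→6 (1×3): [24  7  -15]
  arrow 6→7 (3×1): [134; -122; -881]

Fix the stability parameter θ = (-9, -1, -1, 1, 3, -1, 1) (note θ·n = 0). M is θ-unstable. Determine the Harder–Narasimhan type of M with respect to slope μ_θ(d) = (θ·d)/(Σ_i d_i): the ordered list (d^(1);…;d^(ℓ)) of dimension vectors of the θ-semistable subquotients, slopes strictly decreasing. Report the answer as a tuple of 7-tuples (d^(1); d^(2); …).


Interval decomposition of M: I[1,2], I[2,7], I[5,5]^2, I[7,7]^2.
HN type (ℓ=4): μ^(1)=3; μ^(2)=1; μ^(3)=-1; μ^(4)=-9

((0, 0, 0, 0, 2, 0, 0); (0, 0, 0, 1, 1, 1, 3); (0, 2, 1, 0, 0, 0, 0); (1, 0, 0, 0, 0, 0, 0))


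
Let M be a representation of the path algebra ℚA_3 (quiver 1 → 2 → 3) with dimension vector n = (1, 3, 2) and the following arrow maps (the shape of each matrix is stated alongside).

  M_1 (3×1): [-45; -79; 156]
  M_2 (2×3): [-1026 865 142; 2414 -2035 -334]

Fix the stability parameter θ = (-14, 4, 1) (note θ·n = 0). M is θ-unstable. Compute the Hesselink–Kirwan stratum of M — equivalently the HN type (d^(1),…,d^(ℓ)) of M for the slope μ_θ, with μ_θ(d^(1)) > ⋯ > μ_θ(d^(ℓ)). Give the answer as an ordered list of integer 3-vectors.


Via rank(M_{q-1}∘⋯∘M_p): M ≅ I[1,3], I[2,2], I[2,3].
μ_θ-semistable layers: μ^(1)=4; μ^(2)=5/2; μ^(3)=-14

((0, 1, 0); (0, 2, 2); (1, 0, 0))


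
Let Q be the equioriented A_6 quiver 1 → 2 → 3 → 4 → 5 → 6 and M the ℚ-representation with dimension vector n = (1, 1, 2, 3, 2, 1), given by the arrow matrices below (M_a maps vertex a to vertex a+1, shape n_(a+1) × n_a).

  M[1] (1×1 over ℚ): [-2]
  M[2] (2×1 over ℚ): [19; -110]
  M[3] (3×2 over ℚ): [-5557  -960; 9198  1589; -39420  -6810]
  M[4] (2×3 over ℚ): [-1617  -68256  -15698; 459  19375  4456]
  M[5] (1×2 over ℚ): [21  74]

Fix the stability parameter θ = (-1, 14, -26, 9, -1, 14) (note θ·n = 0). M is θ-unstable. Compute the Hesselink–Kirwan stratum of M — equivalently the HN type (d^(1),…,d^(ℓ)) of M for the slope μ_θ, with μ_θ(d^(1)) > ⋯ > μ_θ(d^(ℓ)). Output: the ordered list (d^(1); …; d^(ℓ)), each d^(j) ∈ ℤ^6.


Barcode: M ≅ I[1,6], I[3,5], I[4,4]. HN layers by μ_θ (5 steps, strictly decreasing):
  μ^(1)=14; μ^(2)=9; μ^(3)=4; μ^(4)=-13/3; μ^(5)=-26

((0, 0, 0, 0, 0, 1); (0, 0, 0, 1, 0, 0); (0, 0, 0, 2, 2, 0); (1, 1, 1, 0, 0, 0); (0, 0, 1, 0, 0, 0))


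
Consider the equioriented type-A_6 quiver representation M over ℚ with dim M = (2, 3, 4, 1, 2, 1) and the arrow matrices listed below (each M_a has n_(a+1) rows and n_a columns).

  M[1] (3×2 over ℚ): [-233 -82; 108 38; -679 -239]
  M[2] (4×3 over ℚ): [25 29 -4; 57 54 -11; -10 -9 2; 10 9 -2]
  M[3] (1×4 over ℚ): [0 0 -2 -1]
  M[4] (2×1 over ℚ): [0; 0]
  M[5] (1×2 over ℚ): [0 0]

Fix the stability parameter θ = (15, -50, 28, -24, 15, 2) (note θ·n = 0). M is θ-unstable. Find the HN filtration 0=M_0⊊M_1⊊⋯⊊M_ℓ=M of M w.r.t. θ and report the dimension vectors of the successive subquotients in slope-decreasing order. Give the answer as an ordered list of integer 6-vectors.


Interval decomposition of M: I[1,3]^2, I[2,4], I[3,3], I[5,5]^2, I[6,6].
HN type (ℓ=5): μ^(1)=28; μ^(2)=15; μ^(3)=2; μ^(4)=-35/2; μ^(5)=-50

((0, 0, 3, 0, 0, 0); (0, 0, 0, 0, 2, 0); (0, 0, 1, 1, 0, 1); (2, 2, 0, 0, 0, 0); (0, 1, 0, 0, 0, 0))


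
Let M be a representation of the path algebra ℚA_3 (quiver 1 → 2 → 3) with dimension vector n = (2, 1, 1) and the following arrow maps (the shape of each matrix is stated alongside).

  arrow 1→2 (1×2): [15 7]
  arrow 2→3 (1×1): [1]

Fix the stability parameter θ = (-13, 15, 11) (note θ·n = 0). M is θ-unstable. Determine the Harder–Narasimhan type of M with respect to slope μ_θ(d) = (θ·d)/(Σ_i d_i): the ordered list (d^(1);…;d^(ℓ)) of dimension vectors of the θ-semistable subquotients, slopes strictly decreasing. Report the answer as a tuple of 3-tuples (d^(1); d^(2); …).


Barcode: M ≅ I[1,1], I[1,3]. HN layers by μ_θ (2 steps, strictly decreasing):
  μ^(1)=13; μ^(2)=-13

((0, 1, 1); (2, 0, 0))


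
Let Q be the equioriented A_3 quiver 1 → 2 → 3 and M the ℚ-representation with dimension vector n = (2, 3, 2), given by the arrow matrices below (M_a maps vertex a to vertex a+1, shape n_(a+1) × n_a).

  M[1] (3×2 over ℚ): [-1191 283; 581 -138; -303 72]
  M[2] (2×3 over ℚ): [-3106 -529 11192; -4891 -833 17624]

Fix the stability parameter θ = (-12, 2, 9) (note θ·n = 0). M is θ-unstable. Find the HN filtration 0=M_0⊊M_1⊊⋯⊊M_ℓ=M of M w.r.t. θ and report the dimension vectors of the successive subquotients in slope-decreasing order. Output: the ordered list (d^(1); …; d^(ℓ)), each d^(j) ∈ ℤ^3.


Interval decomposition of M: I[1,3]^2, I[2,2].
HN type (ℓ=3): μ^(1)=9; μ^(2)=2; μ^(3)=-12

((0, 0, 2); (0, 3, 0); (2, 0, 0))


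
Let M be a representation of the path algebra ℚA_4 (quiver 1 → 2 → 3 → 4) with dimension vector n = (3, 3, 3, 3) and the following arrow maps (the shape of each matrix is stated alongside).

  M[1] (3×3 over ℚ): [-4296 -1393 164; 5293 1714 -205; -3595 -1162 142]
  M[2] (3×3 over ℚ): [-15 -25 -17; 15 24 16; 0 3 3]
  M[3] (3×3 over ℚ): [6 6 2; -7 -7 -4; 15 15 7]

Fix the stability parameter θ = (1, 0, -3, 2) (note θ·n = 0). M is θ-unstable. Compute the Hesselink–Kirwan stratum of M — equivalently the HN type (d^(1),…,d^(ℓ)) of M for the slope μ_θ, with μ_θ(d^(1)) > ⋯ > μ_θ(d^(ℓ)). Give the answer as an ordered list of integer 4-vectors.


Via rank(M_{q-1}∘⋯∘M_p): M ≅ I[1,2], I[1,3], I[1,4], I[3,4], I[4,4].
μ_θ-semistable layers: μ^(1)=2; μ^(2)=1/2; μ^(3)=-2/3; μ^(4)=-3

((0, 0, 0, 3); (1, 1, 0, 0); (2, 2, 2, 0); (0, 0, 1, 0))


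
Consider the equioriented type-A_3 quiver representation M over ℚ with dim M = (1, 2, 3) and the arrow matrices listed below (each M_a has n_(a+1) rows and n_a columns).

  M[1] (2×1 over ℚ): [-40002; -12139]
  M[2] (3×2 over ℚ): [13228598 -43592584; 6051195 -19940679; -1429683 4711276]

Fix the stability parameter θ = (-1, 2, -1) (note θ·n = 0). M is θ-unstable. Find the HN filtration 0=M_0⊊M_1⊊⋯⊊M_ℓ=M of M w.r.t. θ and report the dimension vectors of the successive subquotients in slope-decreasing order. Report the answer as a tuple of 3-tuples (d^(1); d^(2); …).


Via rank(M_{q-1}∘⋯∘M_p): M ≅ I[1,3], I[2,3], I[3,3].
μ_θ-semistable layers: μ^(1)=1/2; μ^(2)=-1

((0, 2, 2); (1, 0, 1))


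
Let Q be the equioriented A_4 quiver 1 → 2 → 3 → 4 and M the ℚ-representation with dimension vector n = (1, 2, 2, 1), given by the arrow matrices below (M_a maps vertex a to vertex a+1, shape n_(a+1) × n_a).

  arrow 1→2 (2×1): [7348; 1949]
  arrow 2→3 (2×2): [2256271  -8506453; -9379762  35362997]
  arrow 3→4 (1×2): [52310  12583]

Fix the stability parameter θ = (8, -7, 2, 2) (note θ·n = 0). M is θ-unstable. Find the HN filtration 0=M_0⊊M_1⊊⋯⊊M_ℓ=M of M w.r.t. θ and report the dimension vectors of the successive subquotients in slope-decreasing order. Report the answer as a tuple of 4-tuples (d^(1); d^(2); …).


Via rank(M_{q-1}∘⋯∘M_p): M ≅ I[1,4], I[2,3].
μ_θ-semistable layers: μ^(1)=2; μ^(2)=1/2; μ^(3)=-7

((0, 0, 2, 1); (1, 1, 0, 0); (0, 1, 0, 0))


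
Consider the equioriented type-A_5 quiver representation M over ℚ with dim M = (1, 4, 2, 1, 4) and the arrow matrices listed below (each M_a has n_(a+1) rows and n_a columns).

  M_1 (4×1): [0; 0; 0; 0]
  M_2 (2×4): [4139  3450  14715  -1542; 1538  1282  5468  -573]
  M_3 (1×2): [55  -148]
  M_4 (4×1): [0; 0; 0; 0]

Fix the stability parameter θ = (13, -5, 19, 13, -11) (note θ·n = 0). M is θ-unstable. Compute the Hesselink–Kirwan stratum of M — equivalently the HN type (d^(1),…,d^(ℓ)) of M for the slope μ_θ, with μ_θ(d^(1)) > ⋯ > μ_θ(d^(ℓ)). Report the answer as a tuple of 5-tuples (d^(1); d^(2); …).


Interval decomposition of M: I[1,1], I[2,2]^2, I[2,3], I[2,4], I[5,5]^4.
HN type (ℓ=5): μ^(1)=19; μ^(2)=16; μ^(3)=13; μ^(4)=-5; μ^(5)=-11

((0, 0, 1, 0, 0); (0, 0, 1, 1, 0); (1, 0, 0, 0, 0); (0, 4, 0, 0, 0); (0, 0, 0, 0, 4))


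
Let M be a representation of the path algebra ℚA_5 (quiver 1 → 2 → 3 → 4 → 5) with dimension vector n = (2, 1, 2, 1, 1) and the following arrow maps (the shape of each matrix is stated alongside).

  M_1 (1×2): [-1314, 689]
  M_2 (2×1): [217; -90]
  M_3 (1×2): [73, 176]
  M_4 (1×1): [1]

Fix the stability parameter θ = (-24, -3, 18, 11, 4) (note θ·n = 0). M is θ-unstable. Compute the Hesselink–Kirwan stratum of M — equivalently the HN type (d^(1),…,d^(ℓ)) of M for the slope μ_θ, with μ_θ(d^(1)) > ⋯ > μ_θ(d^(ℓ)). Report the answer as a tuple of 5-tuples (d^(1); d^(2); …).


Interval decomposition of M: I[1,1], I[1,5], I[3,3].
HN type (ℓ=4): μ^(1)=18; μ^(2)=11; μ^(3)=-3; μ^(4)=-24

((0, 0, 1, 0, 0); (0, 0, 1, 1, 1); (0, 1, 0, 0, 0); (2, 0, 0, 0, 0))


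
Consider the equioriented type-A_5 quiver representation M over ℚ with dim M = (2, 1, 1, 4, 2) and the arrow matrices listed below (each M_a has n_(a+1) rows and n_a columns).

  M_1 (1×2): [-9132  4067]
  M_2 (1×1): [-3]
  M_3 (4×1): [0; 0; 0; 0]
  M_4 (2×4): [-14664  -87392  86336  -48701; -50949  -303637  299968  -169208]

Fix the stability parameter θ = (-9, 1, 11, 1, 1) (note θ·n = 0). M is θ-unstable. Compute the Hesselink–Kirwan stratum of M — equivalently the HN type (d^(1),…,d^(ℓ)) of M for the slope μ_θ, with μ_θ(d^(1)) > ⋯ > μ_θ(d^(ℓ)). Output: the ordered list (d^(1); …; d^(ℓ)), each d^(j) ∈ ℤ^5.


Interval decomposition of M: I[1,1], I[1,3], I[4,4]^2, I[4,5]^2.
HN type (ℓ=3): μ^(1)=11; μ^(2)=1; μ^(3)=-9

((0, 0, 1, 0, 0); (0, 1, 0, 4, 2); (2, 0, 0, 0, 0))


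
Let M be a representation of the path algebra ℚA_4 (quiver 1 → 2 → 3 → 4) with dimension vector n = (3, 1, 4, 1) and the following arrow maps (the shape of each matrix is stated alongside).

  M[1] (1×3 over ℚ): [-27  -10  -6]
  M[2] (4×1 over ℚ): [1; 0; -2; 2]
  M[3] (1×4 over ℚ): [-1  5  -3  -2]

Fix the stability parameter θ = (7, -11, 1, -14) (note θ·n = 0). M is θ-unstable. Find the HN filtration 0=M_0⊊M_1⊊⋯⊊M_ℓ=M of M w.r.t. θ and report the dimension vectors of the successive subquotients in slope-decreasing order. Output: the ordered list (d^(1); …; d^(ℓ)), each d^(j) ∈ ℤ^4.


Via rank(M_{q-1}∘⋯∘M_p): M ≅ I[1,1]^2, I[1,4], I[3,3]^3.
μ_θ-semistable layers: μ^(1)=7; μ^(2)=1; μ^(3)=-17/4

((2, 0, 0, 0); (0, 0, 3, 0); (1, 1, 1, 1))


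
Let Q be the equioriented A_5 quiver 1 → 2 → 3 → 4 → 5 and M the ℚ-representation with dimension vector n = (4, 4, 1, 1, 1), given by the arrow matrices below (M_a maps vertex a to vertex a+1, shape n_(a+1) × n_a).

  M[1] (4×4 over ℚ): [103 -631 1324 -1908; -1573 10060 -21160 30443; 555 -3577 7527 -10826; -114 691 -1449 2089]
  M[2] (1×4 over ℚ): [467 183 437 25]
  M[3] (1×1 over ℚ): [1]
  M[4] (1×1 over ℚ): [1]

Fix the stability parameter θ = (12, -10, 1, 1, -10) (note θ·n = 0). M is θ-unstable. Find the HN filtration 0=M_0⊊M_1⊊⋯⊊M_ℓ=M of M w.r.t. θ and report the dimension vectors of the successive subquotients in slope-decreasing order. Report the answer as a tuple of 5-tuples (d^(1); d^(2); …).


Interval decomposition of M: I[1,1], I[1,2]^2, I[1,5], I[2,2].
HN type (ℓ=4): μ^(1)=12; μ^(2)=1; μ^(3)=-6/5; μ^(4)=-10

((1, 0, 0, 0, 0); (2, 2, 0, 0, 0); (1, 1, 1, 1, 1); (0, 1, 0, 0, 0))


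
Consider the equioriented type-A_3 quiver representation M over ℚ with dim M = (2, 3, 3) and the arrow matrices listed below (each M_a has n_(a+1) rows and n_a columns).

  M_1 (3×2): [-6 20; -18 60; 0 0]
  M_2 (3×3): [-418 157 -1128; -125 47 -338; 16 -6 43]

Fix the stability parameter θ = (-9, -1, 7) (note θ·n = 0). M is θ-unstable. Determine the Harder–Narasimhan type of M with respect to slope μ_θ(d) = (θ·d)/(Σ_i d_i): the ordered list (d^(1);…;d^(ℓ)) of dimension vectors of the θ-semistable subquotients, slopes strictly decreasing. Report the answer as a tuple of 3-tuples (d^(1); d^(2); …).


Via rank(M_{q-1}∘⋯∘M_p): M ≅ I[1,1], I[1,3], I[2,3]^2.
μ_θ-semistable layers: μ^(1)=7; μ^(2)=-1; μ^(3)=-9

((0, 0, 3); (0, 3, 0); (2, 0, 0))


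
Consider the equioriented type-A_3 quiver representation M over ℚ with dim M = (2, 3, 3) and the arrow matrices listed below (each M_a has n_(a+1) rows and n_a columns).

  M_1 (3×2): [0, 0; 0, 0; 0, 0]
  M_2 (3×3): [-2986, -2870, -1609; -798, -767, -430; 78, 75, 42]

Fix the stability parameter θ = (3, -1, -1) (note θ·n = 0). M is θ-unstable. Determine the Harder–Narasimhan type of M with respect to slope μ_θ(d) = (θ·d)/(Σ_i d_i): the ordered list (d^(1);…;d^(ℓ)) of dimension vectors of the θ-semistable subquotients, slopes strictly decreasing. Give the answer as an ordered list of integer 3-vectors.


Via rank(M_{q-1}∘⋯∘M_p): M ≅ I[1,1]^2, I[2,2], I[2,3]^2, I[3,3].
μ_θ-semistable layers: μ^(1)=3; μ^(2)=-1

((2, 0, 0); (0, 3, 3))


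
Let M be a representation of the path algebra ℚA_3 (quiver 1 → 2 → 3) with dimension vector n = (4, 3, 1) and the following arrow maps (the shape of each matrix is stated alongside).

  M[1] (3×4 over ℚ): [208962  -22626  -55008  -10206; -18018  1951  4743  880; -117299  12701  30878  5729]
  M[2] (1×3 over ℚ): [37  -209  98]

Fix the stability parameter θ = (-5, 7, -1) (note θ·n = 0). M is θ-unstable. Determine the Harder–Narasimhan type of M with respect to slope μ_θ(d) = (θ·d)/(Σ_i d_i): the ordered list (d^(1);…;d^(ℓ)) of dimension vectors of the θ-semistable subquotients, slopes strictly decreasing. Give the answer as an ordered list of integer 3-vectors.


Interval decomposition of M: I[1,1]^2, I[1,2], I[1,3], I[2,2].
HN type (ℓ=3): μ^(1)=7; μ^(2)=3; μ^(3)=-5

((0, 2, 0); (0, 1, 1); (4, 0, 0))


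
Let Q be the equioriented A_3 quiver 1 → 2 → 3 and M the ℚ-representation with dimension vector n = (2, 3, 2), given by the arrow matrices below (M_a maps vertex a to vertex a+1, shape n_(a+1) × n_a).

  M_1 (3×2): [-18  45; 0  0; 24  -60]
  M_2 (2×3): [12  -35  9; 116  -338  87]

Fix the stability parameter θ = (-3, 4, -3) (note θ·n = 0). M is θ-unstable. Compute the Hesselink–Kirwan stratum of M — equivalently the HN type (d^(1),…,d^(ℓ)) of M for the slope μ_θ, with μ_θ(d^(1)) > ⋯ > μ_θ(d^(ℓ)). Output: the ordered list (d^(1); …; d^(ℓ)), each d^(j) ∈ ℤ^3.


Via rank(M_{q-1}∘⋯∘M_p): M ≅ I[1,1], I[1,2], I[2,3]^2.
μ_θ-semistable layers: μ^(1)=4; μ^(2)=1/2; μ^(3)=-3

((0, 1, 0); (0, 2, 2); (2, 0, 0))


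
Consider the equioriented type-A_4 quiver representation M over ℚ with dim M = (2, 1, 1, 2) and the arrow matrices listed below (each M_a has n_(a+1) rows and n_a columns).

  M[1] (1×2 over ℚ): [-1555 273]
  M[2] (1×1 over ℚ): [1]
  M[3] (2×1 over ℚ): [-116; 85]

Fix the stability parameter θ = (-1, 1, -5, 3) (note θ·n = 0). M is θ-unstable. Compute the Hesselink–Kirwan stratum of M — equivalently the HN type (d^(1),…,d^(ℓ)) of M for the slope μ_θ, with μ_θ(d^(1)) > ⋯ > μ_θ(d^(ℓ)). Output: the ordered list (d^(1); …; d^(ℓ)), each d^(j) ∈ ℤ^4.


Interval decomposition of M: I[1,1], I[1,4], I[4,4].
HN type (ℓ=3): μ^(1)=3; μ^(2)=-1; μ^(3)=-5/3

((0, 0, 0, 2); (1, 0, 0, 0); (1, 1, 1, 0))


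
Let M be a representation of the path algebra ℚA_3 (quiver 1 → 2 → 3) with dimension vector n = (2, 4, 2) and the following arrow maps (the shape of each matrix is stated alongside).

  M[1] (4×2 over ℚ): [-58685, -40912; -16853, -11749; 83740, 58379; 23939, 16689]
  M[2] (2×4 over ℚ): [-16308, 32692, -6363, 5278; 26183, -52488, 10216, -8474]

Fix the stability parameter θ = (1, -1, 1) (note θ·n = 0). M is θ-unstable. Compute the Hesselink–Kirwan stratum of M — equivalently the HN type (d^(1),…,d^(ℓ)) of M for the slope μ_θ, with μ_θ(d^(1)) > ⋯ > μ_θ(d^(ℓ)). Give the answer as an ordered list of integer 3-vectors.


Interval decomposition of M: I[1,3]^2, I[2,2]^2.
HN type (ℓ=3): μ^(1)=1; μ^(2)=0; μ^(3)=-1

((0, 0, 2); (2, 2, 0); (0, 2, 0))


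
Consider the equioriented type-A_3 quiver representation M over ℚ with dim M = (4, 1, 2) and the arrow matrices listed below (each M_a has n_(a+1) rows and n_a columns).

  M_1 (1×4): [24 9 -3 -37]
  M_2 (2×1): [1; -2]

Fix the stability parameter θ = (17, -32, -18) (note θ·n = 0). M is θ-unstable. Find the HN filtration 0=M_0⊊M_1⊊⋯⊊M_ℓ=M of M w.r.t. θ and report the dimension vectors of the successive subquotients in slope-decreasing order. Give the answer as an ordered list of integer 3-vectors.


Interval decomposition of M: I[1,1]^3, I[1,3], I[3,3].
HN type (ℓ=3): μ^(1)=17; μ^(2)=-11; μ^(3)=-18

((3, 0, 0); (1, 1, 1); (0, 0, 1))


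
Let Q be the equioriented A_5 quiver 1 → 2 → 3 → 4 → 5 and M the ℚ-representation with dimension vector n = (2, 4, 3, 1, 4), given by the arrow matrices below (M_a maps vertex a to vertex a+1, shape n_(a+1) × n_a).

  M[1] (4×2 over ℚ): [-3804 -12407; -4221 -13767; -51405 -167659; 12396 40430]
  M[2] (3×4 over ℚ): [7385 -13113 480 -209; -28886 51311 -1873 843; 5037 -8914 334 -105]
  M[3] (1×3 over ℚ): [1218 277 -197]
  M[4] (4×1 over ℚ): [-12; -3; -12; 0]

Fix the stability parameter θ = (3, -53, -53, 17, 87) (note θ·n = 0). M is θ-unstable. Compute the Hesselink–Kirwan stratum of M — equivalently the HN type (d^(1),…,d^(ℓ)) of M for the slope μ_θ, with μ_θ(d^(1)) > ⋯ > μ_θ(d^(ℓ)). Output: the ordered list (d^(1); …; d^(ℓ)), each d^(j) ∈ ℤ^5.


Via rank(M_{q-1}∘⋯∘M_p): M ≅ I[1,3], I[1,5], I[2,2], I[2,3], I[5,5]^3.
μ_θ-semistable layers: μ^(1)=87; μ^(2)=17; μ^(3)=-103/3; μ^(4)=-53

((0, 0, 0, 0, 4); (0, 0, 0, 1, 0); (2, 2, 2, 0, 0); (0, 2, 1, 0, 0))


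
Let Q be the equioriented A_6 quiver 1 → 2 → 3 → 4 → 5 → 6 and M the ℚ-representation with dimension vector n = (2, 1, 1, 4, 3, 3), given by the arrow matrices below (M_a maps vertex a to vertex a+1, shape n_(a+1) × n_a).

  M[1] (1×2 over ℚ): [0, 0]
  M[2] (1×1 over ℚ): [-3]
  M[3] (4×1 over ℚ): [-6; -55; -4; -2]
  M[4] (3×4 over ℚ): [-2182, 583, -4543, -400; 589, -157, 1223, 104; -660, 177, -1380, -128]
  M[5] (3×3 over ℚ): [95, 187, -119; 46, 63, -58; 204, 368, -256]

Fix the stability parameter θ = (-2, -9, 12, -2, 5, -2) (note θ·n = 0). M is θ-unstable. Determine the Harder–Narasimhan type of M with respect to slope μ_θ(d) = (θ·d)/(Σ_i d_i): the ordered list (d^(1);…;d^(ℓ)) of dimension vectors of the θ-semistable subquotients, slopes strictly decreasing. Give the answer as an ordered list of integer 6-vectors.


Barcode: M ≅ I[1,1]^2, I[2,6], I[4,4], I[4,6]^2. HN layers by μ_θ (4 steps, strictly decreasing):
  μ^(1)=13/4; μ^(2)=3/2; μ^(3)=-2; μ^(4)=-9

((0, 0, 1, 1, 1, 1); (0, 0, 0, 0, 2, 2); (2, 0, 0, 3, 0, 0); (0, 1, 0, 0, 0, 0))


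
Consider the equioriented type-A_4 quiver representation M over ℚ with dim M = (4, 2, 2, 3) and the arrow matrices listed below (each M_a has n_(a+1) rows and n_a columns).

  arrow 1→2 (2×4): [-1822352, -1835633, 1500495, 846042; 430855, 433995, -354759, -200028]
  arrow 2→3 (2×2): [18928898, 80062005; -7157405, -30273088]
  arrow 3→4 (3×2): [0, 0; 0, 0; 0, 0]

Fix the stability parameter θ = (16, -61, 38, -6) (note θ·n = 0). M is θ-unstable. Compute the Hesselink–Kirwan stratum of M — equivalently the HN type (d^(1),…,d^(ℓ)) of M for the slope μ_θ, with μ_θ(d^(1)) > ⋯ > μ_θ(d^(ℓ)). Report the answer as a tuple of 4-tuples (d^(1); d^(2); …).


Interval decomposition of M: I[1,1]^2, I[1,3]^2, I[4,4]^3.
HN type (ℓ=4): μ^(1)=38; μ^(2)=16; μ^(3)=-6; μ^(4)=-45/2

((0, 0, 2, 0); (2, 0, 0, 0); (0, 0, 0, 3); (2, 2, 0, 0))


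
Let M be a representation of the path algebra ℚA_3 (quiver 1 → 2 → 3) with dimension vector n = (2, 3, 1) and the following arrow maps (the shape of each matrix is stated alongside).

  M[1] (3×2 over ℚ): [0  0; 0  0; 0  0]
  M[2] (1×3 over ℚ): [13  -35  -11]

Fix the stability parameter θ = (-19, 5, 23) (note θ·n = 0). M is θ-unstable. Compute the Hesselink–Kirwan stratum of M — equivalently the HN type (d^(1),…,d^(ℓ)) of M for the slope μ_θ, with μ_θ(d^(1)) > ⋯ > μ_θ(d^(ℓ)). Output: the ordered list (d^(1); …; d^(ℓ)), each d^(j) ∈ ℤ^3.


Interval decomposition of M: I[1,1]^2, I[2,2]^2, I[2,3].
HN type (ℓ=3): μ^(1)=23; μ^(2)=5; μ^(3)=-19

((0, 0, 1); (0, 3, 0); (2, 0, 0))


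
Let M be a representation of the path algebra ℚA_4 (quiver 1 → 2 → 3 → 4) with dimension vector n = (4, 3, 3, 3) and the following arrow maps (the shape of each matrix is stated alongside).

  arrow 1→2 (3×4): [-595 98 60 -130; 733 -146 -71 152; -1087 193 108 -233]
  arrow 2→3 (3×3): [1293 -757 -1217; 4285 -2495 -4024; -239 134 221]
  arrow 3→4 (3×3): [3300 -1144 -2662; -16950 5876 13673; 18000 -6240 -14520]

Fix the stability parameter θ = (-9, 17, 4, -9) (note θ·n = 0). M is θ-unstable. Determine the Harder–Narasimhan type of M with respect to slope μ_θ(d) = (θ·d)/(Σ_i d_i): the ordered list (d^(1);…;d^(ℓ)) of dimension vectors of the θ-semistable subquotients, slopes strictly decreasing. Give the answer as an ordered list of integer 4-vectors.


Barcode: M ≅ I[1,1], I[1,3]^2, I[1,4], I[4,4]^2. HN layers by μ_θ (3 steps, strictly decreasing):
  μ^(1)=21/2; μ^(2)=4; μ^(3)=-9

((0, 2, 2, 0); (0, 1, 1, 1); (4, 0, 0, 2))


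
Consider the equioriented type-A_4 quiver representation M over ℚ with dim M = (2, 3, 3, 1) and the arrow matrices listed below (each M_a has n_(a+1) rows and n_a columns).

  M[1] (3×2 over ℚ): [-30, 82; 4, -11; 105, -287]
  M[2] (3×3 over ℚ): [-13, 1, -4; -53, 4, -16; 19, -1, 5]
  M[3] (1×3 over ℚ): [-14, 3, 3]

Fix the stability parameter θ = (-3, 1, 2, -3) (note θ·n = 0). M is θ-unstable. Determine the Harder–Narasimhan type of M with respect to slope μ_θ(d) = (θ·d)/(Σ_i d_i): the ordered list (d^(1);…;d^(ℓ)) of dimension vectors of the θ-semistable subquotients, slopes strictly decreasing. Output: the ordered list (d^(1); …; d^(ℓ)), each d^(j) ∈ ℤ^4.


Barcode: M ≅ I[1,3], I[1,4], I[2,3]. HN layers by μ_θ (4 steps, strictly decreasing):
  μ^(1)=2; μ^(2)=1; μ^(3)=0; μ^(4)=-3

((0, 0, 2, 0); (0, 2, 0, 0); (0, 1, 1, 1); (2, 0, 0, 0))


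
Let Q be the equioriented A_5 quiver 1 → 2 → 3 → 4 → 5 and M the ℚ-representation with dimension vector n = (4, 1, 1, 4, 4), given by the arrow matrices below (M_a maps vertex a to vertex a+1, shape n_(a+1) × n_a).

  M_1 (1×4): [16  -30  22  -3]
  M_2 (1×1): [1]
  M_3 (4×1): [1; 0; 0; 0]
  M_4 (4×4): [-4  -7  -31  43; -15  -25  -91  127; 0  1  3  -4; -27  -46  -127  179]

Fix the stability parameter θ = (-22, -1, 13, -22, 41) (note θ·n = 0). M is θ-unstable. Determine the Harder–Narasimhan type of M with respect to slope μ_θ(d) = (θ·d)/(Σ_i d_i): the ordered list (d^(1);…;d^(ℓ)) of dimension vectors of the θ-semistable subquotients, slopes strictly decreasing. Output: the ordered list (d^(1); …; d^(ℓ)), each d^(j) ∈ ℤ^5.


Via rank(M_{q-1}∘⋯∘M_p): M ≅ I[1,1]^3, I[1,5], I[4,5]^3.
μ_θ-semistable layers: μ^(1)=41; μ^(2)=-10/3; μ^(3)=-22

((0, 0, 0, 0, 4); (0, 1, 1, 1, 0); (4, 0, 0, 3, 0))


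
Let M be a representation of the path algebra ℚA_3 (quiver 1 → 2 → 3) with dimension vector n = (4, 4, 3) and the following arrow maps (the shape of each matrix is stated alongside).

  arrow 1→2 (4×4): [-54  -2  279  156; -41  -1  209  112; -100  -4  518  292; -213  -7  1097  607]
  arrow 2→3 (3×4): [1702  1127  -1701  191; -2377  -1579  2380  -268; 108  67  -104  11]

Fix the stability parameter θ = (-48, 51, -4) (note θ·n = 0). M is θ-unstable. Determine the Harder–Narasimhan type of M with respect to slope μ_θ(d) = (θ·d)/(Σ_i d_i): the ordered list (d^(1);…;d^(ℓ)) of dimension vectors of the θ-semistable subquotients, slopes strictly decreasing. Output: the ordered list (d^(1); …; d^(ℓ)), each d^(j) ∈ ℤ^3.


Via rank(M_{q-1}∘⋯∘M_p): M ≅ I[1,1], I[1,2], I[1,3]^2, I[2,3].
μ_θ-semistable layers: μ^(1)=51; μ^(2)=47/2; μ^(3)=-48

((0, 1, 0); (0, 3, 3); (4, 0, 0))


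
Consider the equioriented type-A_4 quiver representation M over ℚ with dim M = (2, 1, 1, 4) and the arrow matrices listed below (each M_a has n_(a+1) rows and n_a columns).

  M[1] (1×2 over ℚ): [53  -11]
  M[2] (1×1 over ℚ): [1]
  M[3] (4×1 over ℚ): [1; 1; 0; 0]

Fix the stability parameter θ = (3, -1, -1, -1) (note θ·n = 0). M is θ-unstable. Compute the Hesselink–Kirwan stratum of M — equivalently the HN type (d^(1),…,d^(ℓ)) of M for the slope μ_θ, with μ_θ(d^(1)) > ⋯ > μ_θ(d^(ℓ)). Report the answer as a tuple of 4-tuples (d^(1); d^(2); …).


Via rank(M_{q-1}∘⋯∘M_p): M ≅ I[1,1], I[1,4], I[4,4]^3.
μ_θ-semistable layers: μ^(1)=3; μ^(2)=0; μ^(3)=-1

((1, 0, 0, 0); (1, 1, 1, 1); (0, 0, 0, 3))


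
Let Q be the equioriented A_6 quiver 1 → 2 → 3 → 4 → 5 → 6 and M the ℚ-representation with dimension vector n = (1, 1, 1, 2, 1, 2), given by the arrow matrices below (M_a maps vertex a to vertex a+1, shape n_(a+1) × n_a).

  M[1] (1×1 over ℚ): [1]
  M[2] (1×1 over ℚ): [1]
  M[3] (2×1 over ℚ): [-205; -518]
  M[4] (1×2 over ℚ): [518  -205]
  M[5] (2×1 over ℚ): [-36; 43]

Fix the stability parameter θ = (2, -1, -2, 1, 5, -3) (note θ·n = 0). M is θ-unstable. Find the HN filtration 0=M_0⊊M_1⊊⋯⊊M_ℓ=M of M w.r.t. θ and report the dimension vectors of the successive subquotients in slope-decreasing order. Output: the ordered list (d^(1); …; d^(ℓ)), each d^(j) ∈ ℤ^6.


Barcode: M ≅ I[1,4], I[4,6], I[6,6]. HN layers by μ_θ (3 steps, strictly decreasing):
  μ^(1)=1; μ^(2)=-1/3; μ^(3)=-3

((0, 0, 0, 2, 1, 1); (1, 1, 1, 0, 0, 0); (0, 0, 0, 0, 0, 1))


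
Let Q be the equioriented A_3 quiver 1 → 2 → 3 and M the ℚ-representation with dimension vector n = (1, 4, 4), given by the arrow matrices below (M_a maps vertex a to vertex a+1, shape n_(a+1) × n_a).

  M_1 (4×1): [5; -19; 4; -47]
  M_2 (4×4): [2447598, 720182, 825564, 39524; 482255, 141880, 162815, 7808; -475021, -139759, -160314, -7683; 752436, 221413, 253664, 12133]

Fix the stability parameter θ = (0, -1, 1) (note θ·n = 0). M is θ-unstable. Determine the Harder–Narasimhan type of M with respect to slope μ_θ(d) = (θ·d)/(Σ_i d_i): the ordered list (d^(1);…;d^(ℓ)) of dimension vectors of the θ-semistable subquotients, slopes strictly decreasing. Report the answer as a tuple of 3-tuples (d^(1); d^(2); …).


Barcode: M ≅ I[1,3], I[2,3]^3. HN layers by μ_θ (3 steps, strictly decreasing):
  μ^(1)=1; μ^(2)=-1/2; μ^(3)=-1

((0, 0, 4); (1, 1, 0); (0, 3, 0))


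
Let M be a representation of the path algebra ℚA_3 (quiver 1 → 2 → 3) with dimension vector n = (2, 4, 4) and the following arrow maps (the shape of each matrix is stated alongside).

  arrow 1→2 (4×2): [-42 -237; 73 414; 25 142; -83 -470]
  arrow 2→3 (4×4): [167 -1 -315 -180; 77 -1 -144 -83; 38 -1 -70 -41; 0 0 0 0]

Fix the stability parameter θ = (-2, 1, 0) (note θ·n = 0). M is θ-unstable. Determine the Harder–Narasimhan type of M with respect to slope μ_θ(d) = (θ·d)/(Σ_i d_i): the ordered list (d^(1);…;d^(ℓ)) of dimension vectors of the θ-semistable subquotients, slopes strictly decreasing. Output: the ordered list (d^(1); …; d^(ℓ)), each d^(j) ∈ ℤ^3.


Interval decomposition of M: I[1,3]^2, I[2,2], I[2,3], I[3,3].
HN type (ℓ=4): μ^(1)=1; μ^(2)=1/2; μ^(3)=0; μ^(4)=-2

((0, 1, 0); (0, 3, 3); (0, 0, 1); (2, 0, 0))


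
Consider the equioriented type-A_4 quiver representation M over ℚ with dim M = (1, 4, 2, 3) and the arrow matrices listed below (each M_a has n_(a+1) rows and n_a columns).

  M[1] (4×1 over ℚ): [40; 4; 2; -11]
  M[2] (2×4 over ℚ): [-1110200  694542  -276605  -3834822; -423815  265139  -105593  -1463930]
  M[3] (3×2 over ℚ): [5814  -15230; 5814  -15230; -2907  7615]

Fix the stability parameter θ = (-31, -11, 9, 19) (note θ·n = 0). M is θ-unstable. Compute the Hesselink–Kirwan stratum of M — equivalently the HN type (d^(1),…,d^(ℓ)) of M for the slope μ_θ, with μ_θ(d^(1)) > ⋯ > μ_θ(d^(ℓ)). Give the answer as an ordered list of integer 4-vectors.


Barcode: M ≅ I[1,2], I[2,2], I[2,3], I[2,4], I[4,4]^2. HN layers by μ_θ (4 steps, strictly decreasing):
  μ^(1)=19; μ^(2)=9; μ^(3)=-11; μ^(4)=-31

((0, 0, 0, 3); (0, 0, 2, 0); (0, 4, 0, 0); (1, 0, 0, 0))


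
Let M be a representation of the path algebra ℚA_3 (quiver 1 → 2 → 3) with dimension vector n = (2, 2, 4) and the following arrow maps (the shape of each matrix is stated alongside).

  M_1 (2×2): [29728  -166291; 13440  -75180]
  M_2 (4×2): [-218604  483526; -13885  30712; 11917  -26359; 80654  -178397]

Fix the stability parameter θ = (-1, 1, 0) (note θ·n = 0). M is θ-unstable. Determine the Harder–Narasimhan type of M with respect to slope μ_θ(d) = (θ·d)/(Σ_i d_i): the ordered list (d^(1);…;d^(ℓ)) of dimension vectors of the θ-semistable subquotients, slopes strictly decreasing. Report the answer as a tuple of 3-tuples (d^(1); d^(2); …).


Barcode: M ≅ I[1,1], I[1,3], I[2,3], I[3,3]^2. HN layers by μ_θ (3 steps, strictly decreasing):
  μ^(1)=1/2; μ^(2)=0; μ^(3)=-1

((0, 2, 2); (0, 0, 2); (2, 0, 0))


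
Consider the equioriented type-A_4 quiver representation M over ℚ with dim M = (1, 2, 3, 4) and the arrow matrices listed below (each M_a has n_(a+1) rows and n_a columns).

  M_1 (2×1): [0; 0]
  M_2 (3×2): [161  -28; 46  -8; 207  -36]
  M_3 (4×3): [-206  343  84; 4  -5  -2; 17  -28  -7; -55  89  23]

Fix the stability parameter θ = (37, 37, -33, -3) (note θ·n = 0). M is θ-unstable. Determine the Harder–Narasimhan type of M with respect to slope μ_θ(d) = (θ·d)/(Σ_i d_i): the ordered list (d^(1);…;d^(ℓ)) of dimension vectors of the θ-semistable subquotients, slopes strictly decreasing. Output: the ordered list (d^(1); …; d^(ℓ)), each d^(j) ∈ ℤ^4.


Interval decomposition of M: I[1,1], I[2,2], I[2,3], I[3,4]^2, I[4,4]^2.
HN type (ℓ=4): μ^(1)=37; μ^(2)=2; μ^(3)=-3; μ^(4)=-33

((1, 1, 0, 0); (0, 1, 1, 0); (0, 0, 0, 4); (0, 0, 2, 0))


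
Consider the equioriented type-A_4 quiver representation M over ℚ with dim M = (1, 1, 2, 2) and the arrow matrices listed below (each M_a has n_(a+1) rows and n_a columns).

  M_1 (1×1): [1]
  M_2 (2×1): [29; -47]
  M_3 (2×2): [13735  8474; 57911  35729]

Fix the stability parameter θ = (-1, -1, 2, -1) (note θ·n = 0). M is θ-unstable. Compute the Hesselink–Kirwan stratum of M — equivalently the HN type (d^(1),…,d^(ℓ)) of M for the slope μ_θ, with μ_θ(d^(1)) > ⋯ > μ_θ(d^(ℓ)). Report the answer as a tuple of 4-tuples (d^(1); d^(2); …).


Via rank(M_{q-1}∘⋯∘M_p): M ≅ I[1,4], I[3,4].
μ_θ-semistable layers: μ^(1)=1/2; μ^(2)=-1

((0, 0, 2, 2); (1, 1, 0, 0))


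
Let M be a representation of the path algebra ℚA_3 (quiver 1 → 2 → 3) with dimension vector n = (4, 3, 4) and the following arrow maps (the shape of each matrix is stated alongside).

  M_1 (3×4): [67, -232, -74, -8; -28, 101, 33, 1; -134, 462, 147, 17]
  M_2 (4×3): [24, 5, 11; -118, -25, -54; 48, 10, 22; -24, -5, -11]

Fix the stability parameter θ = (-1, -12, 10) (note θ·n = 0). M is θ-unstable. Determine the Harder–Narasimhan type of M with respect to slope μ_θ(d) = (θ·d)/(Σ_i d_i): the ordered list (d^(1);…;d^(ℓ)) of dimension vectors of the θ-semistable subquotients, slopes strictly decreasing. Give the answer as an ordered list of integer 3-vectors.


Barcode: M ≅ I[1,1], I[1,2], I[1,3]^2, I[3,3]^2. HN layers by μ_θ (3 steps, strictly decreasing):
  μ^(1)=10; μ^(2)=-1; μ^(3)=-13/2

((0, 0, 4); (1, 0, 0); (3, 3, 0))


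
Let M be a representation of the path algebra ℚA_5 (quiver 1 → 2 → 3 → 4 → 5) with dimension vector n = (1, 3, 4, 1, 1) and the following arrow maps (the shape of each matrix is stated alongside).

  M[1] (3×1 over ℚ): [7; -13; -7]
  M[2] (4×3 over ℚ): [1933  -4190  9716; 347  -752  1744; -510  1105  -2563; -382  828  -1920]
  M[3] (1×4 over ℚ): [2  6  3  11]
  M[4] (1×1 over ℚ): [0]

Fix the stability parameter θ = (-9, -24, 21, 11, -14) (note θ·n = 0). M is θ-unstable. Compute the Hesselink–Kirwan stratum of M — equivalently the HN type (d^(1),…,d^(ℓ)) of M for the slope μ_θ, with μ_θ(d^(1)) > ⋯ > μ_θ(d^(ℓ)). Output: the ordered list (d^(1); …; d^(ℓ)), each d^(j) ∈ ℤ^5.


Barcode: M ≅ I[1,3], I[2,3], I[2,4], I[3,3], I[5,5]. HN layers by μ_θ (5 steps, strictly decreasing):
  μ^(1)=21; μ^(2)=16; μ^(3)=-14; μ^(4)=-33/2; μ^(5)=-24

((0, 0, 3, 0, 0); (0, 0, 1, 1, 0); (0, 0, 0, 0, 1); (1, 1, 0, 0, 0); (0, 2, 0, 0, 0))


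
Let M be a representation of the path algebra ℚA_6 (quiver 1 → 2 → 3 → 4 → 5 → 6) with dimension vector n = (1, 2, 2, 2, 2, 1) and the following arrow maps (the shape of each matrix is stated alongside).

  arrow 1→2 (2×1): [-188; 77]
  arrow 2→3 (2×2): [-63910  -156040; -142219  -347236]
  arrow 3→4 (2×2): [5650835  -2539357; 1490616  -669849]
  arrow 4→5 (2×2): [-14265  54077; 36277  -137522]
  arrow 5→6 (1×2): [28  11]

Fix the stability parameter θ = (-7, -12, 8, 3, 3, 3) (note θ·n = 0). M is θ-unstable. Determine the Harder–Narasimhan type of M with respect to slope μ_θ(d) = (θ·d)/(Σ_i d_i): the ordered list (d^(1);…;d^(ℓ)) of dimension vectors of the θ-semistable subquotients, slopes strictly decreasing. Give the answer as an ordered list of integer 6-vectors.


Barcode: M ≅ I[1,2], I[2,6], I[3,5]. HN layers by μ_θ (4 steps, strictly decreasing):
  μ^(1)=14/3; μ^(2)=17/4; μ^(3)=-19/2; μ^(4)=-12

((0, 0, 1, 1, 1, 0); (0, 0, 1, 1, 1, 1); (1, 1, 0, 0, 0, 0); (0, 1, 0, 0, 0, 0))


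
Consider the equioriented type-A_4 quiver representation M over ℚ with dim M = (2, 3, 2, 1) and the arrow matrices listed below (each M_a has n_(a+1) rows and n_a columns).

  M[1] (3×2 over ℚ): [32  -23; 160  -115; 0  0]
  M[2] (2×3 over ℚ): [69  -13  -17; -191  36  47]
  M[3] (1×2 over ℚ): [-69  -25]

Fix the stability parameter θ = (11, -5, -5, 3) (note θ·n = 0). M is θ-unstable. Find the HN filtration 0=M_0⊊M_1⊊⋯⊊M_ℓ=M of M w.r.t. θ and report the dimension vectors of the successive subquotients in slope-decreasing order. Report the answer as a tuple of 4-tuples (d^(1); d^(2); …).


Barcode: M ≅ I[1,1], I[1,4], I[2,2], I[2,3]. HN layers by μ_θ (4 steps, strictly decreasing):
  μ^(1)=11; μ^(2)=3; μ^(3)=1/3; μ^(4)=-5

((1, 0, 0, 0); (0, 0, 0, 1); (1, 1, 1, 0); (0, 2, 1, 0))


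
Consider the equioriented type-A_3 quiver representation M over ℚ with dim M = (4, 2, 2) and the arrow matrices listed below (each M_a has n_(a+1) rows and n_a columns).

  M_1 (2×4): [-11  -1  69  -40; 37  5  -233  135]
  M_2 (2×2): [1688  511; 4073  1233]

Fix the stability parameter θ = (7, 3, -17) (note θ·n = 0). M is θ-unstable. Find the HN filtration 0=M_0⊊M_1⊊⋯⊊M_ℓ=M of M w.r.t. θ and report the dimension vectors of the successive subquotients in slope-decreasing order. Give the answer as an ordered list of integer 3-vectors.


Via rank(M_{q-1}∘⋯∘M_p): M ≅ I[1,1]^2, I[1,3]^2.
μ_θ-semistable layers: μ^(1)=7; μ^(2)=-7/3

((2, 0, 0); (2, 2, 2))
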